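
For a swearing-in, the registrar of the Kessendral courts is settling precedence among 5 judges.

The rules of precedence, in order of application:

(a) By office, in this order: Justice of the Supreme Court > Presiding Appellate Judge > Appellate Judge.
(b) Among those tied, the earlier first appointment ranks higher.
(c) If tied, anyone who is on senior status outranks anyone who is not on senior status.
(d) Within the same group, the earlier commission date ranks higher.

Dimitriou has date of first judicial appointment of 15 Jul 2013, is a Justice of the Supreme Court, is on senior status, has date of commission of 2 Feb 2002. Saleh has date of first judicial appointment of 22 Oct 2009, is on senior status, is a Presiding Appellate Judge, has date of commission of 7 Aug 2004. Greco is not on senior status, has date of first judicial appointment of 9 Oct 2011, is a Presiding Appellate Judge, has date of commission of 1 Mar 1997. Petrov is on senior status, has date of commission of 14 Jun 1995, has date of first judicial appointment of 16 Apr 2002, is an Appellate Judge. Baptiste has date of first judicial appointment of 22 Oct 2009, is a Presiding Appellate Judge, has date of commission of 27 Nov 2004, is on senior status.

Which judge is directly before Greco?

By office: Dimitriou (Justice of the Supreme Court); then Saleh, Baptiste and Greco (Presiding Appellate Judge); then Petrov (Appellate Judge).
Among Saleh, Baptiste and Greco, by date of first judicial appointment (earlier first): Saleh and Baptiste (22 Oct 2009) before Greco (9 Oct 2011).
Saleh and Baptiste are each on senior status, so the next rule applies.
Among Saleh and Baptiste, by date of commission (earlier first): Saleh (7 Aug 2004) before Baptiste (27 Nov 2004).
Order: Dimitriou, Saleh, Baptiste, Greco, Petrov.

Baptiste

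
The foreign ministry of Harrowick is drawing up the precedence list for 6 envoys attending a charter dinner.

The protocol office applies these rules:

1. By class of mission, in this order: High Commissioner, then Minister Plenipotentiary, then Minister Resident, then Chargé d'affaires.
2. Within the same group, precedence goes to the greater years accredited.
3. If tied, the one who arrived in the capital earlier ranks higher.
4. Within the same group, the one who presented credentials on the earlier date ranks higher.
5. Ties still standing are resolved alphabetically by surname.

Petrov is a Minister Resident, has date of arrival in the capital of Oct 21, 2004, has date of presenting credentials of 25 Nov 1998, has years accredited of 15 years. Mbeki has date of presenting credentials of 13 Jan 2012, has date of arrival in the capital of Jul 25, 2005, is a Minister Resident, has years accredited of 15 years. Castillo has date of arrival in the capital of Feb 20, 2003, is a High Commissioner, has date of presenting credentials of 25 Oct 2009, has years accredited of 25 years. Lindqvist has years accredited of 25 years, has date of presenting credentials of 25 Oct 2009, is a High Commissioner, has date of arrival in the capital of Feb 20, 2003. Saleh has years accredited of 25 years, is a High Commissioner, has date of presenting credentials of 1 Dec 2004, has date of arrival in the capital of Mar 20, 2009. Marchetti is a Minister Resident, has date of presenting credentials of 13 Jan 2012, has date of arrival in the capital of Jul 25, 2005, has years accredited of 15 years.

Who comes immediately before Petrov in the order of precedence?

Saleh

By class of mission: Castillo, Lindqvist and Saleh (High Commissioner); then Petrov, Marchetti and Mbeki (Minister Resident).
Castillo, Lindqvist and Saleh all have years accredited 25 years, so the next rule applies.
Among Castillo, Lindqvist and Saleh, by date of arrival in the capital (earlier first): Castillo and Lindqvist (Feb 20, 2003) before Saleh (Mar 20, 2009).
Castillo and Lindqvist both have date of presenting credentials 25 Oct 2009, so the next rule applies.
Among Castillo and Lindqvist, alphabetically by surname: Castillo before Lindqvist.
Petrov, Marchetti and Mbeki all have years accredited 15 years, so the next rule applies.
Among Petrov, Marchetti and Mbeki, by date of arrival in the capital (earlier first): Petrov (Oct 21, 2004) before Marchetti and Mbeki (Jul 25, 2005).
Marchetti and Mbeki both have date of presenting credentials 13 Jan 2012, so the next rule applies.
Among Marchetti and Mbeki, alphabetically by surname: Marchetti before Mbeki.
Order: Castillo, Lindqvist, Saleh, Petrov, Marchetti, Mbeki.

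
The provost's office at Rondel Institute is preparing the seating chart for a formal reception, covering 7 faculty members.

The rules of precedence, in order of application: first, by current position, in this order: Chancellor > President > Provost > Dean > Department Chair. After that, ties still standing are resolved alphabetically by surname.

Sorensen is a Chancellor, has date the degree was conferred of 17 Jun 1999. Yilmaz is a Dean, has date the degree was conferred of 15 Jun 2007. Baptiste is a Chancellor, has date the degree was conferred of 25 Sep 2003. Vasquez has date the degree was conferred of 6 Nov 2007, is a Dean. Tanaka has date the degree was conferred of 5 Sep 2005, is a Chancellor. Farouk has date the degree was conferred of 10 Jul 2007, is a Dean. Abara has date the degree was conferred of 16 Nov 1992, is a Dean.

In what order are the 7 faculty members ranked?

By current position: Baptiste, Sorensen and Tanaka (Chancellor); then Abara, Farouk, Vasquez and Yilmaz (Dean).
Among Baptiste, Sorensen and Tanaka, alphabetically by surname: Baptiste before Sorensen before Tanaka.
Among Abara, Farouk, Vasquez and Yilmaz, alphabetically by surname: Abara before Farouk before Vasquez before Yilmaz.
Full order: Baptiste, Sorensen, Tanaka, Abara, Farouk, Vasquez, Yilmaz.

Baptiste, Sorensen, Tanaka, Abara, Farouk, Vasquez, Yilmaz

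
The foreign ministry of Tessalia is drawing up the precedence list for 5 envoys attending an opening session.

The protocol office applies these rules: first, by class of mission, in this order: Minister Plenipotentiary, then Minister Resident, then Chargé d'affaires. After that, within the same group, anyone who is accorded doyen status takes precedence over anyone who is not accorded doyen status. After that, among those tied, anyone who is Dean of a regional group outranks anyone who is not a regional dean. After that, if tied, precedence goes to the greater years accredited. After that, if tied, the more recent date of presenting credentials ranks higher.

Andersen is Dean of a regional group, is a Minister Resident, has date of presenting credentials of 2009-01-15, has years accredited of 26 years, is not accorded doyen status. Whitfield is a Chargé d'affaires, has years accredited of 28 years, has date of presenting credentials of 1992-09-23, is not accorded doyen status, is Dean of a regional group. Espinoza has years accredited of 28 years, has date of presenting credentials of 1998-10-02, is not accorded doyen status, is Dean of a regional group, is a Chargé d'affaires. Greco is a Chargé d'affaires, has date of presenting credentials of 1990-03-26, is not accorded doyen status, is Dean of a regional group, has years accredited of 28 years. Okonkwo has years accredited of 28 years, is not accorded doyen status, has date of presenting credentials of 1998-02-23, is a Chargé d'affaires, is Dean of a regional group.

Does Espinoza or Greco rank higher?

Espinoza

By class of mission: Andersen (Minister Resident); then Espinoza, Okonkwo, Whitfield and Greco (Chargé d'affaires).
Espinoza, Okonkwo, Whitfield and Greco are each not accorded doyen status, so the next rule applies.
Espinoza, Okonkwo, Whitfield and Greco are each Dean of a regional group, so the next rule applies.
Espinoza, Okonkwo, Whitfield and Greco all have years accredited 28 years, so the next rule applies.
Among Espinoza, Okonkwo, Whitfield and Greco, by date of presenting credentials (later first): Espinoza (1998-10-02) before Okonkwo (1998-02-23) before Whitfield (1992-09-23) before Greco (1990-03-26).
So Espinoza takes precedence.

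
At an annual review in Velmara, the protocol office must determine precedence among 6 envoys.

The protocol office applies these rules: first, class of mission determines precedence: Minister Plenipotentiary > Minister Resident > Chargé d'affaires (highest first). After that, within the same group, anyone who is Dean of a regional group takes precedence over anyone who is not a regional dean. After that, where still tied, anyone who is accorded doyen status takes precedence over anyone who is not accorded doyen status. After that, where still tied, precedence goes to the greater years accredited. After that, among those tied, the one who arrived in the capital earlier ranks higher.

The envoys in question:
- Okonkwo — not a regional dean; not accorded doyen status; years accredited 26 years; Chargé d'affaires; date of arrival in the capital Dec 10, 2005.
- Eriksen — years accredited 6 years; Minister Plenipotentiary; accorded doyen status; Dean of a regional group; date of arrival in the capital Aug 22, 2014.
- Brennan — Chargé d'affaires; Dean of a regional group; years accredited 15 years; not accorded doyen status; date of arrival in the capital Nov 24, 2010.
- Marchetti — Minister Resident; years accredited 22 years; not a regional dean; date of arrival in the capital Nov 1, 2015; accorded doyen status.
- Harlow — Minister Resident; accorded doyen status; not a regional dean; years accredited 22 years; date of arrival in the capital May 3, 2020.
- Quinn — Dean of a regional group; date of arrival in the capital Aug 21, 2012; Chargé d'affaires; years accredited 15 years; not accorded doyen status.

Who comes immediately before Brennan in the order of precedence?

Harlow

By class of mission: Eriksen (Minister Plenipotentiary); then Marchetti and Harlow (Minister Resident); then Brennan, Quinn and Okonkwo (Chargé d'affaires).
Marchetti and Harlow are each not a regional dean, so the next rule applies.
Marchetti and Harlow are each accorded doyen status, so the next rule applies.
Marchetti and Harlow both have years accredited 22 years, so the next rule applies.
Among Marchetti and Harlow, by date of arrival in the capital (earlier first): Marchetti (Nov 1, 2015) before Harlow (May 3, 2020).
Among Brennan, Quinn and Okonkwo, Dean of a regional group before not a regional dean: Brennan and Quinn (Dean of a regional group) before Okonkwo (not a regional dean).
Brennan and Quinn are each not accorded doyen status, so the next rule applies.
Brennan and Quinn both have years accredited 15 years, so the next rule applies.
Among Brennan and Quinn, by date of arrival in the capital (earlier first): Brennan (Nov 24, 2010) before Quinn (Aug 21, 2012).
Order: Eriksen, Marchetti, Harlow, Brennan, Quinn, Okonkwo.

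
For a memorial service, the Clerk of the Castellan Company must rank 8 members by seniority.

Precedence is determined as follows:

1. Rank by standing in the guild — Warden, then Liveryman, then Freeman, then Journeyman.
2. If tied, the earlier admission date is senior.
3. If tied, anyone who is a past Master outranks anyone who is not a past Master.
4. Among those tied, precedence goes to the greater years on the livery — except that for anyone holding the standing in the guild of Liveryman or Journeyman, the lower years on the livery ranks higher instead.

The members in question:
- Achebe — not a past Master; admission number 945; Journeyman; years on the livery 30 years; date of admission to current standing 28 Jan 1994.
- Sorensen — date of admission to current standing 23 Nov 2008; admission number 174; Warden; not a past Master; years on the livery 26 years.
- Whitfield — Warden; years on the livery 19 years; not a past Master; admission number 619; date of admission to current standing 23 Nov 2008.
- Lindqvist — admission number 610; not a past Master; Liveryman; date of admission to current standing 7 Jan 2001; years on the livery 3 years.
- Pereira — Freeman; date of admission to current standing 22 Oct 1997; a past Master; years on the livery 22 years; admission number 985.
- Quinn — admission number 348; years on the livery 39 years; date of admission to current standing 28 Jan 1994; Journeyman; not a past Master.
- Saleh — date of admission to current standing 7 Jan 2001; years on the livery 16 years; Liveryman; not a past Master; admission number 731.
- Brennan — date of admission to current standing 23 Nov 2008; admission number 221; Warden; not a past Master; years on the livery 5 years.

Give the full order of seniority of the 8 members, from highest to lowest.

By standing in the guild: Sorensen, Whitfield and Brennan (Warden); then Lindqvist and Saleh (Liveryman); then Pereira (Freeman); then Achebe and Quinn (Journeyman).
Sorensen, Whitfield and Brennan all have date of admission to current standing 23 Nov 2008, so the next rule applies.
Sorensen, Whitfield and Brennan are each not a past Master, so the next rule applies.
Among Sorensen, Whitfield and Brennan, by years on the livery (higher first): Sorensen (26 years) before Whitfield (19 years) before Brennan (5 years).
Lindqvist and Saleh both have date of admission to current standing 7 Jan 2001, so the next rule applies.
Lindqvist and Saleh are each not a past Master, so the next rule applies.
Among Lindqvist and Saleh, by years on the livery (lower first) (reversed rule for this group): Lindqvist (3 years) before Saleh (16 years).
Achebe and Quinn both have date of admission to current standing 28 Jan 1994, so the next rule applies.
Achebe and Quinn are each not a past Master, so the next rule applies.
Among Achebe and Quinn, by years on the livery (lower first) (reversed rule for this group): Achebe (30 years) before Quinn (39 years).
Full order: Sorensen, Whitfield, Brennan, Lindqvist, Saleh, Pereira, Achebe, Quinn.

Sorensen, Whitfield, Brennan, Lindqvist, Saleh, Pereira, Achebe, Quinn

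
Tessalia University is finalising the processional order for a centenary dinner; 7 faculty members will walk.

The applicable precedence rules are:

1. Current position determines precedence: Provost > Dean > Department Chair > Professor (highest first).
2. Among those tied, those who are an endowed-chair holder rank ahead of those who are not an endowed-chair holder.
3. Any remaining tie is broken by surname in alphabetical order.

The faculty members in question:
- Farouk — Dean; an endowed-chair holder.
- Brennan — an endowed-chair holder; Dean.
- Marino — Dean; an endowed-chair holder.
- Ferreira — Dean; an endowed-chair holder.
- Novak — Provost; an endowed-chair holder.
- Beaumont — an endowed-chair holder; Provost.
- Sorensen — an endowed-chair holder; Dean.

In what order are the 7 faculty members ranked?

By current position: Beaumont and Novak (Provost); then Brennan, Farouk, Ferreira, Marino and Sorensen (Dean).
Beaumont and Novak are each an endowed-chair holder, so the next rule applies.
Among Beaumont and Novak, alphabetically by surname: Beaumont before Novak.
Brennan, Farouk, Ferreira, Marino and Sorensen are each an endowed-chair holder, so the next rule applies.
Among Brennan, Farouk, Ferreira, Marino and Sorensen, alphabetically by surname: Brennan before Farouk before Ferreira before Marino before Sorensen.
Full order: Beaumont, Novak, Brennan, Farouk, Ferreira, Marino, Sorensen.

Beaumont, Novak, Brennan, Farouk, Ferreira, Marino, Sorensen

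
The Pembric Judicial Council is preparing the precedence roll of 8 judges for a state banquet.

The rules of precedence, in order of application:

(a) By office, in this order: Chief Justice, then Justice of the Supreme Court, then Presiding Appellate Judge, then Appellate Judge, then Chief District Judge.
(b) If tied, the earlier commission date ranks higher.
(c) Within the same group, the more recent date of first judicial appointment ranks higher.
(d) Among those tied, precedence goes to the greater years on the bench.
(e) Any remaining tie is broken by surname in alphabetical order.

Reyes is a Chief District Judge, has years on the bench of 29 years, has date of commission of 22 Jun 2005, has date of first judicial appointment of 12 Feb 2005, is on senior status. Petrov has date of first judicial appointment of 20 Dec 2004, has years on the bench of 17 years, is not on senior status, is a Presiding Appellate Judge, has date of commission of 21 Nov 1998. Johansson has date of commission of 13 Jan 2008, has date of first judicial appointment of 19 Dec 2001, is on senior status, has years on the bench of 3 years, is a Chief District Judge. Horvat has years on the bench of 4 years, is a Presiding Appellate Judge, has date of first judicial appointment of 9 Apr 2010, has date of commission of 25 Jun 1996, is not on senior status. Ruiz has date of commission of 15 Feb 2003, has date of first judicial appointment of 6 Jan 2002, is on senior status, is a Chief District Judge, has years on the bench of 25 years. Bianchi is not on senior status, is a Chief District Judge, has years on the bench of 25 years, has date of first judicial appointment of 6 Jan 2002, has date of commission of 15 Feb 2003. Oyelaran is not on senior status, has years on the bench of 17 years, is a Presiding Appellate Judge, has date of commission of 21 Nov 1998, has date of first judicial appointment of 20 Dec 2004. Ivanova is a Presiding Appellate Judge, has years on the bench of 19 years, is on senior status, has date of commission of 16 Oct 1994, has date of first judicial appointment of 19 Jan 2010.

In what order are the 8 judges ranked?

By office: Ivanova, Horvat, Oyelaran and Petrov (Presiding Appellate Judge); then Bianchi, Ruiz, Reyes and Johansson (Chief District Judge).
Among Ivanova, Horvat, Oyelaran and Petrov, by date of commission (earlier first): Ivanova (16 Oct 1994) before Horvat (25 Jun 1996) before Oyelaran and Petrov (21 Nov 1998).
Oyelaran and Petrov both have date of first judicial appointment 20 Dec 2004, so the next rule applies.
Oyelaran and Petrov both have years on the bench 17 years, so the next rule applies.
Among Oyelaran and Petrov, alphabetically by surname: Oyelaran before Petrov.
Among Bianchi, Ruiz, Reyes and Johansson, by date of commission (earlier first): Bianchi and Ruiz (15 Feb 2003) before Reyes (22 Jun 2005) before Johansson (13 Jan 2008).
Bianchi and Ruiz both have date of first judicial appointment 6 Jan 2002, so the next rule applies.
Bianchi and Ruiz both have years on the bench 25 years, so the next rule applies.
Among Bianchi and Ruiz, alphabetically by surname: Bianchi before Ruiz.
Full order: Ivanova, Horvat, Oyelaran, Petrov, Bianchi, Ruiz, Reyes, Johansson.

Ivanova, Horvat, Oyelaran, Petrov, Bianchi, Ruiz, Reyes, Johansson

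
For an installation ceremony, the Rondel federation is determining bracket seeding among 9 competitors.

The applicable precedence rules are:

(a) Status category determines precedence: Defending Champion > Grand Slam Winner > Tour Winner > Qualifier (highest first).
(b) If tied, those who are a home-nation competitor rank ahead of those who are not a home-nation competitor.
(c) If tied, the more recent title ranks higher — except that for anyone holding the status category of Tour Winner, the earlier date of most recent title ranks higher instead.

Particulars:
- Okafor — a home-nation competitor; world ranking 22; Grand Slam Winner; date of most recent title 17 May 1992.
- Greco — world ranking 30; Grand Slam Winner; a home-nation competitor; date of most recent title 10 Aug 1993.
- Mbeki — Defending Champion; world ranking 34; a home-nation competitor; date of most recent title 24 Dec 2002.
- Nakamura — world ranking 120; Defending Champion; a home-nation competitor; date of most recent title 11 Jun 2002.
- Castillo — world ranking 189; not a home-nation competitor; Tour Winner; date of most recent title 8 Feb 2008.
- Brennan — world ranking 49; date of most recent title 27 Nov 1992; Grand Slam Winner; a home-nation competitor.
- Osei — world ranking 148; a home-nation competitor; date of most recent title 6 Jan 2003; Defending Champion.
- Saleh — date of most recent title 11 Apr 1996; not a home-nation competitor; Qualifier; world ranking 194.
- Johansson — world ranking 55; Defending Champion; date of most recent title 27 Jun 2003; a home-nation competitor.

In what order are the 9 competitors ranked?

By status category: Johansson, Osei, Mbeki and Nakamura (Defending Champion); then Greco, Brennan and Okafor (Grand Slam Winner); then Castillo (Tour Winner); then Saleh (Qualifier).
Johansson, Osei, Mbeki and Nakamura are each a home-nation competitor, so the next rule applies.
Among Johansson, Osei, Mbeki and Nakamura, by date of most recent title (later first): Johansson (27 Jun 2003) before Osei (6 Jan 2003) before Mbeki (24 Dec 2002) before Nakamura (11 Jun 2002).
Greco, Brennan and Okafor are each a home-nation competitor, so the next rule applies.
Among Greco, Brennan and Okafor, by date of most recent title (later first): Greco (10 Aug 1993) before Brennan (27 Nov 1992) before Okafor (17 May 1992).
Full order: Johansson, Osei, Mbeki, Nakamura, Greco, Brennan, Okafor, Castillo, Saleh.

Johansson, Osei, Mbeki, Nakamura, Greco, Brennan, Okafor, Castillo, Saleh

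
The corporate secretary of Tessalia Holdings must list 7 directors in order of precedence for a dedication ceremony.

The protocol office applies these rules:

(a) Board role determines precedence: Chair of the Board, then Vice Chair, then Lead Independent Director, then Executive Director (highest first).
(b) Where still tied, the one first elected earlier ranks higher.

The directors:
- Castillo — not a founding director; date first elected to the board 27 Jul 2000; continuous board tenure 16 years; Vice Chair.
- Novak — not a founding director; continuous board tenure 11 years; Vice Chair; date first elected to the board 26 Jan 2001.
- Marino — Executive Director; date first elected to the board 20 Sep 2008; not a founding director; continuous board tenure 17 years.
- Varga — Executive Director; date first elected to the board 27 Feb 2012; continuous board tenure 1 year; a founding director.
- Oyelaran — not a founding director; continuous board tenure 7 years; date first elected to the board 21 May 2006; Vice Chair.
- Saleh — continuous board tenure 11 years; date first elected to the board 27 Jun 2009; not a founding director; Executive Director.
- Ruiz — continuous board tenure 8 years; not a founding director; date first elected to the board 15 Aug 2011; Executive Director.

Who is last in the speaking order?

By board role: Castillo, Novak and Oyelaran (Vice Chair); then Marino, Saleh, Ruiz and Varga (Executive Director).
Among Castillo, Novak and Oyelaran, by date first elected to the board (earlier first): Castillo (27 Jul 2000) before Novak (26 Jan 2001) before Oyelaran (21 May 2006).
Among Marino, Saleh, Ruiz and Varga, by date first elected to the board (earlier first): Marino (20 Sep 2008) before Saleh (27 Jun 2009) before Ruiz (15 Aug 2011) before Varga (27 Feb 2012).
Order: Castillo, Novak, Oyelaran, Marino, Saleh, Ruiz, Varga.

Varga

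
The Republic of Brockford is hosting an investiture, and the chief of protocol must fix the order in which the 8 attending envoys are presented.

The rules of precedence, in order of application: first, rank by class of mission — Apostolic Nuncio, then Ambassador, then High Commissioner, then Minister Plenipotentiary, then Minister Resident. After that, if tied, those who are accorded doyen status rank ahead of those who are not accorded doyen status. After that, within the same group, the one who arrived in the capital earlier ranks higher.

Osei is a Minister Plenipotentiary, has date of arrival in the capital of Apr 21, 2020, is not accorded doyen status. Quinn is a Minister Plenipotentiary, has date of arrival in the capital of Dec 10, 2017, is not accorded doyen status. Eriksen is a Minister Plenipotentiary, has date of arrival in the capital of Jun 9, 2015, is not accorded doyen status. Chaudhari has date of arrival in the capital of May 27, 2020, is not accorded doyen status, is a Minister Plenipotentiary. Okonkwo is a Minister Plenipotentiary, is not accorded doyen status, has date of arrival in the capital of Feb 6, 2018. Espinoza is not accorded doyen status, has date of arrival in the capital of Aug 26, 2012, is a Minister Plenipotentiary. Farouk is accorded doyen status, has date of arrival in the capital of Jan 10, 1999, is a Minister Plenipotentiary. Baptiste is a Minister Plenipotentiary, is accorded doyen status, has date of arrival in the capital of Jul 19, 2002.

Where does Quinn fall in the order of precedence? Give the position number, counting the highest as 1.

By class of mission: Farouk, Baptiste, Espinoza, Eriksen, Quinn, Okonkwo, Osei and Chaudhari (Minister Plenipotentiary).
Among Farouk, Baptiste, Espinoza, Eriksen, Quinn, Okonkwo, Osei and Chaudhari, accorded doyen status before not accorded doyen status: Farouk and Baptiste (accorded doyen status) before Espinoza, Eriksen, Quinn, Okonkwo, Osei and Chaudhari (not accorded doyen status).
Among Farouk and Baptiste, by date of arrival in the capital (earlier first): Farouk (Jan 10, 1999) before Baptiste (Jul 19, 2002).
Among Espinoza, Eriksen, Quinn, Okonkwo, Osei and Chaudhari, by date of arrival in the capital (earlier first): Espinoza (Aug 26, 2012) before Eriksen (Jun 9, 2015) before Quinn (Dec 10, 2017) before Okonkwo (Feb 6, 2018) before Osei (Apr 21, 2020) before Chaudhari (May 27, 2020).
Order: Farouk, Baptiste, Espinoza, Eriksen, Quinn, Okonkwo, Osei, Chaudhari. So position 5.

5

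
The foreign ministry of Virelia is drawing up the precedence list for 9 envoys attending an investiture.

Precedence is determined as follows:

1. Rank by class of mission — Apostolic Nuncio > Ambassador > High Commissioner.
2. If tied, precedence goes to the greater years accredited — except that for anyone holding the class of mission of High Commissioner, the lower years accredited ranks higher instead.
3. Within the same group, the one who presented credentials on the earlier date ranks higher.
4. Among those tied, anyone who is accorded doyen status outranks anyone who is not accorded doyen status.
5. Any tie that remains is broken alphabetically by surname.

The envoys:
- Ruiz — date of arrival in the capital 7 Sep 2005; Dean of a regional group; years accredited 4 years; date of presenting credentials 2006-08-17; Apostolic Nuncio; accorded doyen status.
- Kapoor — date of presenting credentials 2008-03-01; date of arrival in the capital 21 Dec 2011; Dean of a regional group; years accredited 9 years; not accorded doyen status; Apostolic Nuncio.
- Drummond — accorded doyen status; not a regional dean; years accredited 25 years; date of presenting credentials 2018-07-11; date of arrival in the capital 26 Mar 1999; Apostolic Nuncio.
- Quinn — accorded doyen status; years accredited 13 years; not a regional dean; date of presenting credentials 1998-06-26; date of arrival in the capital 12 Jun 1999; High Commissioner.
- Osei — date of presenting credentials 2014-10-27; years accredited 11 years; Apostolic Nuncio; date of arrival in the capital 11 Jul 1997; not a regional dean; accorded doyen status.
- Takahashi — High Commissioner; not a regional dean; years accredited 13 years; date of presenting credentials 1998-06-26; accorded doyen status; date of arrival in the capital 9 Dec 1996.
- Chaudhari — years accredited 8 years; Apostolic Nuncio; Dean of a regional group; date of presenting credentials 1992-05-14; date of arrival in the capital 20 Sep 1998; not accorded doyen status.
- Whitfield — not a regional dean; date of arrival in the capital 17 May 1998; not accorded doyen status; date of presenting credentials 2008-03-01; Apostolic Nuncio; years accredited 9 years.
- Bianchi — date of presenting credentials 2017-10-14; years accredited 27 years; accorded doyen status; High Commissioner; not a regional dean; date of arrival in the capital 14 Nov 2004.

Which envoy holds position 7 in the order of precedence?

Quinn

By class of mission: Drummond, Osei, Kapoor, Whitfield, Chaudhari and Ruiz (Apostolic Nuncio); then Quinn, Takahashi and Bianchi (High Commissioner).
Among Drummond, Osei, Kapoor, Whitfield, Chaudhari and Ruiz, by years accredited (higher first): Drummond (25 years) before Osei (11 years) before Kapoor and Whitfield (9 years) before Chaudhari (8 years) before Ruiz (4 years).
Kapoor and Whitfield both have date of presenting credentials 2008-03-01, so the next rule applies.
Kapoor and Whitfield are each not accorded doyen status, so the next rule applies.
Among Kapoor and Whitfield, alphabetically by surname: Kapoor before Whitfield.
Among Quinn, Takahashi and Bianchi, by years accredited (lower first) (reversed rule for this group): Quinn and Takahashi (13 years) before Bianchi (27 years).
Quinn and Takahashi both have date of presenting credentials 1998-06-26, so the next rule applies.
Quinn and Takahashi are each accorded doyen status, so the next rule applies.
Among Quinn and Takahashi, alphabetically by surname: Quinn before Takahashi.
Order: Drummond, Osei, Kapoor, Whitfield, Chaudhari, Ruiz, Quinn, Takahashi, Bianchi.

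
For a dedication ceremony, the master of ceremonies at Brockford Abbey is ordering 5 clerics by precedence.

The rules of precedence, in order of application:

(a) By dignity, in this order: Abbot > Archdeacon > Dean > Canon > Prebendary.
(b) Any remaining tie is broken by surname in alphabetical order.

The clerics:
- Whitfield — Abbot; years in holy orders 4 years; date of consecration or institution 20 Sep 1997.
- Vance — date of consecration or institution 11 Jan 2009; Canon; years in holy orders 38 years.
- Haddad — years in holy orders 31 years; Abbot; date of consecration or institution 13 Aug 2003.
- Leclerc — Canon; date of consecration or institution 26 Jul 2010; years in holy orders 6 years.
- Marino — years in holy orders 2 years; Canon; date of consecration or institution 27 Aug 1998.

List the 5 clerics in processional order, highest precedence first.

By dignity: Haddad and Whitfield (Abbot); then Leclerc, Marino and Vance (Canon).
Among Haddad and Whitfield, alphabetically by surname: Haddad before Whitfield.
Among Leclerc, Marino and Vance, alphabetically by surname: Leclerc before Marino before Vance.
Full order: Haddad, Whitfield, Leclerc, Marino, Vance.

Haddad, Whitfield, Leclerc, Marino, Vance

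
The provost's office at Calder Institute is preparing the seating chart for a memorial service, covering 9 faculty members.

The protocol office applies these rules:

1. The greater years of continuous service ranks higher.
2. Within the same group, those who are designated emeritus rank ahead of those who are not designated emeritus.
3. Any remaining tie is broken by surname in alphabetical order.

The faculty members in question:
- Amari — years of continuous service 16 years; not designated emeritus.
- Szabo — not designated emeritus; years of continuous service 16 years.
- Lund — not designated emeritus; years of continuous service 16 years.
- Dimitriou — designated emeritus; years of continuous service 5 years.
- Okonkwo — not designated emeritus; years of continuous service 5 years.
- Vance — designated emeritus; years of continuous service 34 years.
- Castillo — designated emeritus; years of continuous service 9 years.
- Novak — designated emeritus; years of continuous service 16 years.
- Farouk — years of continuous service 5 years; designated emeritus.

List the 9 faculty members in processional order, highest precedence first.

By years of continuous service (higher first): Vance (34 years); then Novak, Amari, Lund and Szabo (each 16 years); then Castillo (9 years); then Dimitriou, Farouk and Okonkwo (each 5 years).
Among Novak, Amari, Lund and Szabo, designated emeritus before not designated emeritus: Novak (designated emeritus) before Amari, Lund and Szabo (not designated emeritus).
Among Amari, Lund and Szabo, alphabetically by surname: Amari before Lund before Szabo.
Among Dimitriou, Farouk and Okonkwo, designated emeritus before not designated emeritus: Dimitriou and Farouk (designated emeritus) before Okonkwo (not designated emeritus).
Among Dimitriou and Farouk, alphabetically by surname: Dimitriou before Farouk.
Full order: Vance, Novak, Amari, Lund, Szabo, Castillo, Dimitriou, Farouk, Okonkwo.

Vance, Novak, Amari, Lund, Szabo, Castillo, Dimitriou, Farouk, Okonkwo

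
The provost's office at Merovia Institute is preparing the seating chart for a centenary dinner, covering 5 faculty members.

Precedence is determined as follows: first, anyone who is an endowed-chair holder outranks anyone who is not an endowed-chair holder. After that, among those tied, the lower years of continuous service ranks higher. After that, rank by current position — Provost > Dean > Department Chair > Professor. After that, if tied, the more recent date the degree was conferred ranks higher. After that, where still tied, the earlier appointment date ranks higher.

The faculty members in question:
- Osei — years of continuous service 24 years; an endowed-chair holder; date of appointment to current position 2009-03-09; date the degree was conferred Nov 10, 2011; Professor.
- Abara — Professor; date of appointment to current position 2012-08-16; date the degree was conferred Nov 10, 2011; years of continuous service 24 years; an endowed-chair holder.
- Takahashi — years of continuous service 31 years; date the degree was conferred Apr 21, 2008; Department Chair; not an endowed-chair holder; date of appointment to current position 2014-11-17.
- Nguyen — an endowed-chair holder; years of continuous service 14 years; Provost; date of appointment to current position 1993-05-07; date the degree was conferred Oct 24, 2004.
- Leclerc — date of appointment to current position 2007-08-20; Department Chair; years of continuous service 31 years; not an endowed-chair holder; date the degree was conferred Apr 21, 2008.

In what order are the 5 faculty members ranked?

Nguyen, Osei, Abara, Leclerc, Takahashi

By the first rule: Nguyen, Osei and Abara (each an endowed-chair holder); then Leclerc and Takahashi (both not an endowed-chair holder).
Among Nguyen, Osei and Abara, by years of continuous service (lower first): Nguyen (14 years) before Osei and Abara (24 years).
Osei and Abara are each Professor, so the next rule applies.
Osei and Abara both have date the degree was conferred Nov 10, 2011, so the next rule applies.
Among Osei and Abara, by date of appointment to current position (earlier first): Osei (2009-03-09) before Abara (2012-08-16).
Leclerc and Takahashi both have years of continuous service 31 years, so the next rule applies.
Leclerc and Takahashi are each Department Chair, so the next rule applies.
Leclerc and Takahashi both have date the degree was conferred Apr 21, 2008, so the next rule applies.
Among Leclerc and Takahashi, by date of appointment to current position (earlier first): Leclerc (2007-08-20) before Takahashi (2014-11-17).
Full order: Nguyen, Osei, Abara, Leclerc, Takahashi.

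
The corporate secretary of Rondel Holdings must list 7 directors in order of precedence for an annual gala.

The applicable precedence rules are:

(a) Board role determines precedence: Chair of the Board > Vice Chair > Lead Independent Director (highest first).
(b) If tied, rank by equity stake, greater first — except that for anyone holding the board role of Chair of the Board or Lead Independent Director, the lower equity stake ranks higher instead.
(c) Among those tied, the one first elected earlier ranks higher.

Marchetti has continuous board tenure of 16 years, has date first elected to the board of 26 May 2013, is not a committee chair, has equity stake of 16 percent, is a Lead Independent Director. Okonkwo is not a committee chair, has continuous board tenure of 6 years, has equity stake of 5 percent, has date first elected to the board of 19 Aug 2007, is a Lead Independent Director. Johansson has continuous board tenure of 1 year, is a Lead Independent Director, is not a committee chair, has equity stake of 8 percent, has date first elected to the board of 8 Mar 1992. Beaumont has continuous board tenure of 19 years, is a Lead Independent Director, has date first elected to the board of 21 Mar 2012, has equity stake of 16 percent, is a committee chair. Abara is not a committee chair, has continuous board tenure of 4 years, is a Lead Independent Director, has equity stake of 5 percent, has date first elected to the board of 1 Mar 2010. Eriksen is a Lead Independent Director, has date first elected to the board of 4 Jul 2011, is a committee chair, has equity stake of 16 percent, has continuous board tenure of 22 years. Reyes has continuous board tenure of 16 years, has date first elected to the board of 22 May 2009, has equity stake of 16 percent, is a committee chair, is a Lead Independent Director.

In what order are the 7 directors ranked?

By board role: Okonkwo, Abara, Johansson, Reyes, Eriksen, Beaumont and Marchetti (Lead Independent Director).
Among Okonkwo, Abara, Johansson, Reyes, Eriksen, Beaumont and Marchetti, by equity stake (lower first) (reversed rule for this group): Okonkwo and Abara (5 percent) before Johansson (8 percent) before Reyes, Eriksen, Beaumont and Marchetti (16 percent).
Among Okonkwo and Abara, by date first elected to the board (earlier first): Okonkwo (19 Aug 2007) before Abara (1 Mar 2010).
Among Reyes, Eriksen, Beaumont and Marchetti, by date first elected to the board (earlier first): Reyes (22 May 2009) before Eriksen (4 Jul 2011) before Beaumont (21 Mar 2012) before Marchetti (26 May 2013).
Full order: Okonkwo, Abara, Johansson, Reyes, Eriksen, Beaumont, Marchetti.

Okonkwo, Abara, Johansson, Reyes, Eriksen, Beaumont, Marchetti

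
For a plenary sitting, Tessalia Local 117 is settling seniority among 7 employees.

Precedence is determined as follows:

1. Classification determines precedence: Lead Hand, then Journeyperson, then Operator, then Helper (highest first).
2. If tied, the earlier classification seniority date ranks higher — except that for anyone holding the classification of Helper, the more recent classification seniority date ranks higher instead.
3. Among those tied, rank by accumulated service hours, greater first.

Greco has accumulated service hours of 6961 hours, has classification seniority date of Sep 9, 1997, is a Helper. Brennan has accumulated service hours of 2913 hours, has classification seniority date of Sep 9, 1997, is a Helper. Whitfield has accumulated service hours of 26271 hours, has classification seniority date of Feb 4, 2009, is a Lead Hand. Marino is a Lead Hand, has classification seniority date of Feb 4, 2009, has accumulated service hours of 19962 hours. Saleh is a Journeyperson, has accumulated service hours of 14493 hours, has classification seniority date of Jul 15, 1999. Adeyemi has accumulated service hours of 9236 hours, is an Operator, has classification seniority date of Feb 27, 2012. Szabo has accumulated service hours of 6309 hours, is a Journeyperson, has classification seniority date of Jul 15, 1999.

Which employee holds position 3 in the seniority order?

By classification: Whitfield and Marino (Lead Hand); then Saleh and Szabo (Journeyperson); then Adeyemi (Operator); then Greco and Brennan (Helper).
Whitfield and Marino both have classification seniority date Feb 4, 2009, so the next rule applies.
Among Whitfield and Marino, by accumulated service hours (higher first): Whitfield (26271 hours) before Marino (19962 hours).
Saleh and Szabo both have classification seniority date Jul 15, 1999, so the next rule applies.
Among Saleh and Szabo, by accumulated service hours (higher first): Saleh (14493 hours) before Szabo (6309 hours).
Greco and Brennan both have classification seniority date Sep 9, 1997, so the next rule applies.
Among Greco and Brennan, by accumulated service hours (higher first): Greco (6961 hours) before Brennan (2913 hours).
Order: Whitfield, Marino, Saleh, Szabo, Adeyemi, Greco, Brennan.

Saleh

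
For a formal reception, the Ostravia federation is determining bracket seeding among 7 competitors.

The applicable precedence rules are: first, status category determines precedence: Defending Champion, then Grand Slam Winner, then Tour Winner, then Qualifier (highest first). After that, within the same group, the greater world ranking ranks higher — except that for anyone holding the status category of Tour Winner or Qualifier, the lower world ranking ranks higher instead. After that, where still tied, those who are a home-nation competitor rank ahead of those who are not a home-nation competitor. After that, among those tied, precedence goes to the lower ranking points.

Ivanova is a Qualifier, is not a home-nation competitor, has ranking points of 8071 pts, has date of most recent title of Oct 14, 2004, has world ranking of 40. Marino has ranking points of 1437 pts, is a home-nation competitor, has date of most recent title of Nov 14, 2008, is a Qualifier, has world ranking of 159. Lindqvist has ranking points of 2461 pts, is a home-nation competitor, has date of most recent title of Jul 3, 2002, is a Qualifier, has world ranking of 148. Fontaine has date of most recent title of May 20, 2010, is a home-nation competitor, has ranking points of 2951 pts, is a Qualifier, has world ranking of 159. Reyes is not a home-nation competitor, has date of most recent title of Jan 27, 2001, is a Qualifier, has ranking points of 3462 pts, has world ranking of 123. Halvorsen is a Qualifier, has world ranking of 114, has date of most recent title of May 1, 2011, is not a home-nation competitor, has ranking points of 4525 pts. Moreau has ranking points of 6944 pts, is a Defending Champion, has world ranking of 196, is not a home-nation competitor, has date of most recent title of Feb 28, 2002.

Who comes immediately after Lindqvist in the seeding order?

By status category: Moreau (Defending Champion); then Ivanova, Halvorsen, Reyes, Lindqvist, Marino and Fontaine (Qualifier).
Among Ivanova, Halvorsen, Reyes, Lindqvist, Marino and Fontaine, by world ranking (lower first) (reversed rule for this group): Ivanova (40) before Halvorsen (114) before Reyes (123) before Lindqvist (148) before Marino and Fontaine (159).
Marino and Fontaine are each a home-nation competitor, so the next rule applies.
Among Marino and Fontaine, by ranking points (lower first): Marino (1437 pts) before Fontaine (2951 pts).
Order: Moreau, Ivanova, Halvorsen, Reyes, Lindqvist, Marino, Fontaine.

Marino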